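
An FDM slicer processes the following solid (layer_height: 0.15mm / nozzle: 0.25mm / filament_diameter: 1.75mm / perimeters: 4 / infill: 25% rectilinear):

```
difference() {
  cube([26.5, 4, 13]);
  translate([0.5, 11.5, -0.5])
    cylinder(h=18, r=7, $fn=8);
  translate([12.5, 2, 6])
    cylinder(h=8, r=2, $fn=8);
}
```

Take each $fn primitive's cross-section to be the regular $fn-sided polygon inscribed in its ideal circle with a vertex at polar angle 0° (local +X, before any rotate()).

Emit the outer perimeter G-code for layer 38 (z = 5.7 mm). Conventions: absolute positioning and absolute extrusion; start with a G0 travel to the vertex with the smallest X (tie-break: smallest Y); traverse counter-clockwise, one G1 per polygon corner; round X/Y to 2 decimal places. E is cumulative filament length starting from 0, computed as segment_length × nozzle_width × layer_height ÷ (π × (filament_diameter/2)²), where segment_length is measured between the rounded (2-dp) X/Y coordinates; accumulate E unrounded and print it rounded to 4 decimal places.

At z = 5.7 mm: the cube (footprint 26.5×4) is included at this height; the r=7 cylinder at (0.5, 11.5) contributes a regular 8-gon of circumradius 7; the cylinder at (12.5, 2) is not intersected at this z (z outside [6, 14]); Taking the first minus the rest: starting from the 26.5×4 cube, the r=7 cylinder at (0.5, 11.5) misses the remaining region (no effect) — 1 connected region. The outline is a single polygon with 4 vertices. Extrusion per mm of travel: 0.25 × 0.15 / (π × 0.875²) = 0.015591. Accumulating E over each segment gives final E = 0.9510.

G0 X0.00 Y0.00 Z5.70
G1 X26.50 Y0.00 E0.4132
G1 X26.50 Y4.00 E0.4755
G1 X0.00 Y4.00 E0.8887
G1 X0.00 Y0.00 E0.9510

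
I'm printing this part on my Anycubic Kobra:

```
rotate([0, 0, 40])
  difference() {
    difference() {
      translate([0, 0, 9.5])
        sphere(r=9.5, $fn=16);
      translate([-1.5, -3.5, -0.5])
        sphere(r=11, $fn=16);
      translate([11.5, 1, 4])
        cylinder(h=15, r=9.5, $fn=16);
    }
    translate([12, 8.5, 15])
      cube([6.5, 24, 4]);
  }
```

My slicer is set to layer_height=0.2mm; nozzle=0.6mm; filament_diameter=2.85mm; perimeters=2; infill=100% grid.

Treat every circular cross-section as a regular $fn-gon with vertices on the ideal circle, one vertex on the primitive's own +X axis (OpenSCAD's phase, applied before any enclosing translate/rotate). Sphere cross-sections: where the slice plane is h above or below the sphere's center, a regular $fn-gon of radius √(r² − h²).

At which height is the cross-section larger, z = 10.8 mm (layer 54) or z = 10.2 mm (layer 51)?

layer 54 (z = 10.8 mm)

Layer 54 (z = 10.8): the r=9.5 sphere slices to a regular 16-gon of circumradius 9.411 (√(r²−h²) with h=1.3 from center) (area = (16/2)·9.411²·sin(360°/16) = 271.12 mm²); the sphere at (-1.5, -3.5) does not reach this height (|z−center|=11.300 > r=11); the r=9.5 cylinder at (11.5, 1) contributes a regular 16-gon of circumradius 9.5 (area = (16/2)·9.500²·sin(360°/16) = 276.30 mm²); After the difference (first − rest): starting from the r=9.5 sphere (271.12 mm²), the r=9.5 cylinder at (11.5, 1) partially overlaps it — only the 72.90 mm² overlap (of its 276.30 mm²) is removed, clipping the outline — area = 198.22 mm²; the cube at (12, 8.5) does not reach this height (z outside [15, 19]); Taking the first minus the rest: none of the subtracted shapes is present at this height, so the result so far is unchanged — area = 198.22 mm²; (whole slice rotated 40° about Z — lengths, areas and connectivity unchanged). So its area = 198.22 mm². Layer 51 (z = 10.2): the r=9.5 sphere contributes a regular 16-gon of circumradius √(9.5²−0.7²) = 9.474 (area = (16/2)·9.474²·sin(360°/16) = 274.80 mm²); the r=11 sphere at (-1.5, -3.5) slices to a regular 16-gon of circumradius 2.551 (√(r²−h²) with h=10.7 from center) (area = (16/2)·2.551²·sin(360°/16) = 19.93 mm²); the r=9.5 cylinder at (11.5, 1) gives a regular 16-gon of circumradius 9.5 (constant along its height) (area = (16/2)·9.500²·sin(360°/16) = 276.30 mm²); Subtracting the remaining from the first: starting from the r=9.5 sphere (274.80 mm²), the r=11 sphere at (-1.5, -3.5) lies wholly inside it (removes its full 19.93 mm² and its 15.93 mm outline becomes a hole wall); the r=9.5 cylinder at (11.5, 1) partially overlaps it — only the 73.96 mm² overlap (of its 276.30 mm²) is removed, clipping the outline — area = 180.90 mm²; the cube at (12, 8.5) does not reach this height (z outside [15, 19]); Taking the first minus the rest: none of the subtracted shapes is present at this height, so the result so far is unchanged — area = 180.90 mm²; (rotated 40° about Z; rotation is an isometry so areas/perimeters/island counts are preserved). So its area = 180.90 mm². Layer 54 is larger (198.22 vs 180.90 mm²).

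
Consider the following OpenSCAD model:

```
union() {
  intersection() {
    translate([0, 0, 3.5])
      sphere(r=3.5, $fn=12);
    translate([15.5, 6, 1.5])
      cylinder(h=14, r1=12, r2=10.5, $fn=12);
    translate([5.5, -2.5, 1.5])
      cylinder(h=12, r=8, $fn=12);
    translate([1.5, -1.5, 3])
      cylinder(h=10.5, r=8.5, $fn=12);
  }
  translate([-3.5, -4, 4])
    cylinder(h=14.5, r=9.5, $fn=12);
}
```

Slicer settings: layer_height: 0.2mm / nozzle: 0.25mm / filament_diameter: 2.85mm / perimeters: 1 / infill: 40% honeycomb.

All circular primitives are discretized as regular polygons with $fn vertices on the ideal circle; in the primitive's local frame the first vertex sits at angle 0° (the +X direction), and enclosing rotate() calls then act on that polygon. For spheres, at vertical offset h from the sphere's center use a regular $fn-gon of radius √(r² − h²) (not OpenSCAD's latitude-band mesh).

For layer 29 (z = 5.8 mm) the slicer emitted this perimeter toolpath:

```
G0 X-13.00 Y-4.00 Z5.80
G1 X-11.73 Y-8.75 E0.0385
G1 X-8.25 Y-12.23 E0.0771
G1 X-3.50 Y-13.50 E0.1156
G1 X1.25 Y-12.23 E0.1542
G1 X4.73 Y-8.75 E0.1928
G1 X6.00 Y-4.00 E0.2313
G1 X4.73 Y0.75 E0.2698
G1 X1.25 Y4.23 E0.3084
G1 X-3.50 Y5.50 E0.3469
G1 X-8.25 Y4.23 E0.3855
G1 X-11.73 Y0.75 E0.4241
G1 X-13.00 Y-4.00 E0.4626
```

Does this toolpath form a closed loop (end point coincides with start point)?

Start point (G0): (-13.00, -4.00). End point (last G1): the path returns to the start — closed.

yes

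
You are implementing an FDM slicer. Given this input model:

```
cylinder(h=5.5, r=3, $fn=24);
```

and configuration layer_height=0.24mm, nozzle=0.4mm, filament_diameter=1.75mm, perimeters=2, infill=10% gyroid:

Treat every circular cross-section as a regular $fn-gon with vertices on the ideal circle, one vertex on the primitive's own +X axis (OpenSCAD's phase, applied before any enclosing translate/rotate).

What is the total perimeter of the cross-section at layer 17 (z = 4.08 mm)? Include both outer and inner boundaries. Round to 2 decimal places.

18.80 mm

At z = 4.08 mm: the cylinder: section is a regular 24-gon, circumradius r=3 (perimeter = 2·24·3.000·sin(180°/24) = 18.80 mm). Overall, the cross-section is a single solid region. Total boundary length (outer) = 18.80 mm.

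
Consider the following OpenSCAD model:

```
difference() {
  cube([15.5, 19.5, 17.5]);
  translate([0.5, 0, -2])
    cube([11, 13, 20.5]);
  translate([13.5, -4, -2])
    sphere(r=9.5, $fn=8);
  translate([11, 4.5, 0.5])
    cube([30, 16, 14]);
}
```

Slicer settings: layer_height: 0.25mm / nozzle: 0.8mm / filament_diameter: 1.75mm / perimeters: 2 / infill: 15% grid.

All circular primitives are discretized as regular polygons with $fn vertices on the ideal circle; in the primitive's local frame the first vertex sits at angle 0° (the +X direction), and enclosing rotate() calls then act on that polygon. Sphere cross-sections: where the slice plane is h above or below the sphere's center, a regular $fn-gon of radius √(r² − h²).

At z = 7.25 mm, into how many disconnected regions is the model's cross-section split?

At z = 7.25 mm: the cube (footprint 15.5×19.5) is included at this height; the cube at (0.5, 0) (footprint 11×13) is included at this height; the r=9.5 sphere at (13.5, -4) slices to a regular 8-gon of circumradius 2.165 (√(r²−h²) with h=9.25 from center); the 30×16 cube at (11, 4.5) contributes its full rectangle; After the difference (first − rest): starting from the 15.5×19.5 cube, the 11×13 cube at (0.5, 0) lies inside it touching the edge (removes its full 143.00 mm²); the r=9.5 sphere at (13.5, -4) misses the remaining region (no effect); the 30×16 cube at (11, 4.5) partially overlaps it — only the 63.25 mm² overlap (of its 480.00 mm²) is removed, clipping the outline — 2 connected regions. The result has 2 disconnected regions.

2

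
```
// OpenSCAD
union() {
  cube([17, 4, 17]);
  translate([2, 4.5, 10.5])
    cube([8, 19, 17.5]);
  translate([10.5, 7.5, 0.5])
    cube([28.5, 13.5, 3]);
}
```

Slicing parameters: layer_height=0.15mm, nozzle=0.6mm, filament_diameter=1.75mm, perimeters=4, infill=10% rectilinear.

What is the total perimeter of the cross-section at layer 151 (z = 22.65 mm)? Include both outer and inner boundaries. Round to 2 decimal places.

54.00 mm

At z = 22.65 mm: the cube does not reach this height (z outside [0, 17]); the cube at (2, 4.5) is present — its section is the full 8×19 rectangle (perimeter 54.00 mm); the cube at (10.5, 7.5) is not intersected at this z (z outside [0.5, 3.5]); Taking the union: only the 8×19 cube at (2, 4.5) is present, so the union is just that shape — boundary = 54.00 mm. Overall, the cross-section is a single solid region. Total boundary length (outer) = 54.00 mm.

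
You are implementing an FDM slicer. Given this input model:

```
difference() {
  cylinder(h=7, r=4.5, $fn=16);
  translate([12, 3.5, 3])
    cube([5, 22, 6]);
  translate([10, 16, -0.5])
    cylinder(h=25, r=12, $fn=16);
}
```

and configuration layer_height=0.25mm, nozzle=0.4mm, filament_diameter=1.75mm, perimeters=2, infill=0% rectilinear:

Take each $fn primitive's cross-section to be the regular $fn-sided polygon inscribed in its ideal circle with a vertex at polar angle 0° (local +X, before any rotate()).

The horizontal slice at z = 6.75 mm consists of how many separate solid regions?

At z = 6.75 mm: the r=4.5 cylinder contributes a regular 16-gon of circumradius 4.5; the cube at (12, 3.5) (footprint 5×22) is included at this height; the r=12 cylinder at (10, 16) contributes a regular 16-gon of circumradius 12; Taking the first minus the rest: starting from the r=4.5 cylinder, the 5×22 cube at (12, 3.5) misses the remaining region (no effect); the r=12 cylinder at (10, 16) misses the remaining region (no effect) — 1 connected region. The result has 1 disconnected region.

1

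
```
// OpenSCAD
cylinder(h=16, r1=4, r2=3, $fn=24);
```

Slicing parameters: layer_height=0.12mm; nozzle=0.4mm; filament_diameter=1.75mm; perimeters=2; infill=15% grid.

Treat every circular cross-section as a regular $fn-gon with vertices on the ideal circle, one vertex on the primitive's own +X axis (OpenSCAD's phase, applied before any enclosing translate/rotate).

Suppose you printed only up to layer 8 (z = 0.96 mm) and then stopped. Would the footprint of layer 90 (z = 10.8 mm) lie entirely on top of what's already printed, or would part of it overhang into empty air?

Compare the two slices. At z = 0.96: the cone (r1=4→r2=3) has section circumradius 3.940 here — a regular 24-gon (area = (24/2)·3.940²·sin(360°/24) = 48.21 mm²). At z = 10.8: the cone (r1=4→r2=3) has section circumradius 3.325 here — a regular 24-gon (area = (24/2)·3.325²·sin(360°/24) = 34.34 mm²). Checking containment: the cross-section at z = 10.8 is a subset of the cross-section at z = 0.96.

entirely on top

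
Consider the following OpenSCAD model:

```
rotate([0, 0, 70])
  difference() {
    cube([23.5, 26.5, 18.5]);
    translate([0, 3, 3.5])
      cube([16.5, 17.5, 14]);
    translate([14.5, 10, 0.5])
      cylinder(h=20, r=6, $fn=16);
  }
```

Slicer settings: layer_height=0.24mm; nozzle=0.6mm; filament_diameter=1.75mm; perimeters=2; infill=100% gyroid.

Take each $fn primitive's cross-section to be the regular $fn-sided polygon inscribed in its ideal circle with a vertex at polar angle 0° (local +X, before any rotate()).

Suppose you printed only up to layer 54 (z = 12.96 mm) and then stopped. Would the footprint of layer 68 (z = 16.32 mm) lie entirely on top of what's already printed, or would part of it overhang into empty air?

Compare the two slices. At z = 12.96: the cube (footprint 23.5×26.5) is included at this height (area 622.75 mm²); the cube at (0, 3) (footprint 16.5×17.5) is included at this height (area 288.75 mm²); the r=6 cylinder at (14.5, 10) gives a regular 16-gon of circumradius 6 (constant along its height) (area = (16/2)·6.000²·sin(360°/16) = 110.21 mm²); Taking the first minus the rest: starting from the 23.5×26.5 cube (622.75 mm²), the 16.5×17.5 cube at (0, 3) lies inside it touching the edge (removes its full 288.75 mm²); the r=6 cylinder at (14.5, 10) partially overlaps it — only the 31.90 mm² overlap (of its 110.21 mm²) is removed, clipping the outline — area = 302.10 mm²; (whole slice rotated 70° about Z — lengths, areas and connectivity unchanged). At z = 16.32: the 23.5×26.5 cube contributes its full rectangle (area 622.75 mm²); the cube at (0, 3) is present — its section is the full 16.5×17.5 rectangle (area 288.75 mm²); the cylinder at (14.5, 10): section is a regular 16-gon, circumradius r=6 (area = (16/2)·6.000²·sin(360°/16) = 110.21 mm²); Subtracting the remaining from the first: starting from the 23.5×26.5 cube (622.75 mm²), the 16.5×17.5 cube at (0, 3) lies inside it touching the edge (removes its full 288.75 mm²); the r=6 cylinder at (14.5, 10) partially overlaps it — only the 31.90 mm² overlap (of its 110.21 mm²) is removed, clipping the outline — area = 302.10 mm²; (rotated 70° about Z; rotation is an isometry so areas/perimeters/island counts are preserved). Checking containment: the cross-section at z = 16.32 is a subset of the cross-section at z = 12.96.

entirely on top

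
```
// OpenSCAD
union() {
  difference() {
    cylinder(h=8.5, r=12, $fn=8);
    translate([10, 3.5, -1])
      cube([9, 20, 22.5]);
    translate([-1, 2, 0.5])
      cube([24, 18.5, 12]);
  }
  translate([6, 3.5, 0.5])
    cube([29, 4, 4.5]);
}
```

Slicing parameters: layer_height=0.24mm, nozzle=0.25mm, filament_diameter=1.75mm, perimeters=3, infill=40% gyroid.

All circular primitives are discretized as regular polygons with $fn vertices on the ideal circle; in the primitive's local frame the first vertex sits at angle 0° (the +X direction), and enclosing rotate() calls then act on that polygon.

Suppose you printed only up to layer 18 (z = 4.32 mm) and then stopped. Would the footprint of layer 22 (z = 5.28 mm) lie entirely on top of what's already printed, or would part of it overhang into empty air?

Compare the two slices. At z = 4.32: the r=12 cylinder contributes a regular 8-gon of circumradius 12 (area = (8/2)·12.000²·sin(360°/8) = 407.29 mm²); the 9×20 cube at (10, 3.5) contributes its full rectangle (area 180.00 mm²); the cube at (-1, 2) (footprint 24×18.5) is included at this height (area 444.00 mm²); After the difference (first − rest): starting from the r=12 cylinder (407.29 mm²), the 9×20 cube at (10, 3.5) partially overlaps it — only the 0.37 mm² overlap (of its 180.00 mm²) is removed, clipping the outline; the 24×18.5 cube at (-1, 2) partially overlaps it — only the 88.08 mm² overlap (of its 444.00 mm²) is removed, clipping the outline — area = 318.85 mm²; the 29×4 cube at (6, 3.5) contributes its full rectangle (area 116.00 mm²); Taking the union: the 2 present regions are separate (no shared area or edge), so areas and boundary lengths simply add and each stays a separate island — area = 434.85 mm². At z = 5.28: the r=12 cylinder gives a regular 8-gon of circumradius 12 (constant along its height) (area = (8/2)·12.000²·sin(360°/8) = 407.29 mm²); the cube at (10, 3.5) is present — its section is the full 9×20 rectangle (area 180.00 mm²); the 24×18.5 cube at (-1, 2) contributes its full rectangle (area 444.00 mm²); After the difference (first − rest): starting from the r=12 cylinder (407.29 mm²), the 9×20 cube at (10, 3.5) partially overlaps it — only the 0.37 mm² overlap (of its 180.00 mm²) is removed, clipping the outline; the 24×18.5 cube at (-1, 2) partially overlaps it — only the 88.08 mm² overlap (of its 444.00 mm²) is removed, clipping the outline — area = 318.85 mm²; the cube at (6, 3.5) is not intersected at this z (z outside [0.5, 5]); Combining (union): only the result so far is present, so the union is just that shape — area = 318.85 mm². Checking containment: the cross-section at z = 5.28 is a subset of the cross-section at z = 4.32.

entirely on top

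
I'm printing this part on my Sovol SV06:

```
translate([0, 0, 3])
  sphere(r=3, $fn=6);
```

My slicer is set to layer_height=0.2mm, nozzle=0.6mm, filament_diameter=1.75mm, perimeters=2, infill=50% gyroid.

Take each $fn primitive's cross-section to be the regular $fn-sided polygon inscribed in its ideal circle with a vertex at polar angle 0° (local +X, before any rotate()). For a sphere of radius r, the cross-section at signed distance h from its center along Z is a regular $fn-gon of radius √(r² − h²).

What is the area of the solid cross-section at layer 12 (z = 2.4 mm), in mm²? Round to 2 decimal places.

22.45 mm²

At z = 2.4 mm: the r=3 sphere slices to a regular 6-gon of circumradius 2.939 (√(r²−h²) with h=0.6 from center) (area = (6/2)·2.939²·sin(360°/6) = 22.45 mm²). Overall, the cross-section is a single solid region. Net area = 22.45 mm².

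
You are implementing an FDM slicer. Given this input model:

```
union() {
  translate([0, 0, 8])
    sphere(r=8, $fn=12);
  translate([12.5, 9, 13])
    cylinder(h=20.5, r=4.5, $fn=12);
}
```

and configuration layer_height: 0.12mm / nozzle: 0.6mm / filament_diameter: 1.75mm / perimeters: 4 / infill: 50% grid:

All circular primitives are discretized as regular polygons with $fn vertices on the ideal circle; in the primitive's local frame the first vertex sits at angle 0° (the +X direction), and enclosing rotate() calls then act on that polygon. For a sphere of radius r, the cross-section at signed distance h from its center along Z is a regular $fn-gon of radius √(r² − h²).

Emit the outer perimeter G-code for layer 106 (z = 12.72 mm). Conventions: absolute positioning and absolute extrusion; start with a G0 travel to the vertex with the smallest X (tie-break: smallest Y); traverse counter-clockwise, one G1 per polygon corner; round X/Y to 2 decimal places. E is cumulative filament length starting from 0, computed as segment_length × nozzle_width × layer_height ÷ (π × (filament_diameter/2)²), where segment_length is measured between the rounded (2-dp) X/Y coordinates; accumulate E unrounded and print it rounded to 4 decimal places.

G0 X-6.46 Y0.00 Z12.72
G1 X-5.59 Y-3.23 E0.1001
G1 X-3.23 Y-5.59 E0.2000
G1 X0.00 Y-6.46 E0.3002
G1 X3.23 Y-5.59 E0.4003
G1 X5.59 Y-3.23 E0.5002
G1 X6.46 Y0.00 E0.6003
G1 X5.59 Y3.23 E0.7005
G1 X3.23 Y5.59 E0.8004
G1 X0.00 Y6.46 E0.9005
G1 X-3.23 Y5.59 E1.0007
G1 X-5.59 Y3.23 E1.1006
G1 X-6.46 Y0.00 E1.2007

At z = 12.72 mm: the r=8 sphere contributes a regular 12-gon of circumradius √(8²−4.72²) = 6.459; the cylinder at (12.5, 9) is absent (z outside [13, 33.5]); Merging all regions: only the r=8 sphere is present, so the union is just that shape — 1 connected region. The outline is a single polygon with 12 vertices. Extrusion per mm of travel: 0.6 × 0.12 / (π × 0.875²) = 0.029934. Accumulating E over each segment gives final E = 1.2007.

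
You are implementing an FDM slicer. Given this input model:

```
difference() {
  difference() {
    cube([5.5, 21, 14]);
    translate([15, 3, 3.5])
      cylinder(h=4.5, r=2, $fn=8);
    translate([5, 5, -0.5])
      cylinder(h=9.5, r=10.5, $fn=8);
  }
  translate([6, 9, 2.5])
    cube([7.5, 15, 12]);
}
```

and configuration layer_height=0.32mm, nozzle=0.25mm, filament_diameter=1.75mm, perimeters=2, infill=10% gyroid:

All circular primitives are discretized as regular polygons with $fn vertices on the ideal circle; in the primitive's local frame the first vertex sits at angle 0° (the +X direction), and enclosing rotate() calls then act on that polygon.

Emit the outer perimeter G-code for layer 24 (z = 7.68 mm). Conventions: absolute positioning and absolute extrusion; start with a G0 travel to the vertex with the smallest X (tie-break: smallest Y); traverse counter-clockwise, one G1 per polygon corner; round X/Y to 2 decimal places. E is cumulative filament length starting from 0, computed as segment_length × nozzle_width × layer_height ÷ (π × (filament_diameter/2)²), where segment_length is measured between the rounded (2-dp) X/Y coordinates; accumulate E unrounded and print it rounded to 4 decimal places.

G0 X0.00 Y13.43 Z7.68
G1 X5.00 Y15.50 E0.1800
G1 X5.50 Y15.29 E0.1980
G1 X5.50 Y21.00 E0.3879
G1 X0.00 Y21.00 E0.5709
G1 X0.00 Y13.43 E0.8227

At z = 7.68 mm: the 5.5×21 cube contributes its full rectangle; the cylinder at (15, 3): section is a regular 8-gon, circumradius r=2; the r=10.5 cylinder at (5, 5) contributes a regular 8-gon of circumradius 10.5; Taking the first minus the rest: starting from the 5.5×21 cube, the r=2 cylinder at (15, 3) misses the remaining region (no effect); the r=10.5 cylinder at (5, 5) partially overlaps it — only the 80.02 mm² overlap (of its 311.83 mm²) is removed, clipping the outline — 1 connected region; the cube at (6, 9) is present — its section is the full 7.5×15 rectangle; Subtracting the remaining from the first: starting from that combined region, the 7.5×15 cube at (6, 9) misses the remaining region (no effect) — 1 connected region. The outline is a single polygon with 5 vertices. Extrusion per mm of travel: 0.25 × 0.32 / (π × 0.875²) = 0.033260. Accumulating E over each segment gives final E = 0.8227.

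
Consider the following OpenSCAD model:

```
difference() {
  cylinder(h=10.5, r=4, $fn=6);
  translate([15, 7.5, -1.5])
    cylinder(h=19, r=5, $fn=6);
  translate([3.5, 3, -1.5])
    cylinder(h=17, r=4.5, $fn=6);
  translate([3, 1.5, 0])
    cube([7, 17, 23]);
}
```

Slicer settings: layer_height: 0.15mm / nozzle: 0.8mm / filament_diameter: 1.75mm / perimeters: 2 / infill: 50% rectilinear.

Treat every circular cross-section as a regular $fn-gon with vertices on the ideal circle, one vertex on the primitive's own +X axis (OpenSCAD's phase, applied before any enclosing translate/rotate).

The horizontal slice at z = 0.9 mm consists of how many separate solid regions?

1

At z = 0.9 mm: the cylinder: section is a regular 6-gon, circumradius r=4; the cylinder at (15, 7.5): section is a regular 6-gon, circumradius r=5; the r=4.5 cylinder at (3.5, 3) contributes a regular 6-gon of circumradius 4.5; the 7×17 cube at (3, 1.5) contributes its full rectangle; Taking the first minus the rest: starting from the r=4 cylinder, the r=5 cylinder at (15, 7.5) misses the remaining region (no effect); the r=4.5 cylinder at (3.5, 3) partially overlaps it — only the 13.66 mm² overlap (of its 52.61 mm²) is removed, clipping the outline; the 7×17 cube at (3, 1.5) misses the remaining region (no effect) — 1 connected region. The result has 1 disconnected region.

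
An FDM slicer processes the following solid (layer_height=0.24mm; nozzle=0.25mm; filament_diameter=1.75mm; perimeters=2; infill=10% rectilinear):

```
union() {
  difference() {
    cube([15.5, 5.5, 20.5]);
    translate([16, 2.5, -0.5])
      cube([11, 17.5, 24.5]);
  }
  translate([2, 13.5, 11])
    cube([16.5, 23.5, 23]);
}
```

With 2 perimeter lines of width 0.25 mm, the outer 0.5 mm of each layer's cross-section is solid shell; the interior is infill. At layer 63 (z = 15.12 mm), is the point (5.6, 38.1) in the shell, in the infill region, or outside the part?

At z = 15.12 mm: the cube is present — its section is the full 15.5×5.5 rectangle; the 11×17.5 cube at (16, 2.5) contributes its full rectangle; Subtracting the remaining from the first: starting from the 15.5×5.5 cube, the 11×17.5 cube at (16, 2.5) misses the remaining region (no effect) — 1 connected region; the cube at (2, 13.5) (footprint 16.5×23.5) is included at this height; Combining (union): the 2 present regions are separate (no shared area or edge), so areas and boundary lengths simply add and each stays a separate island — 2 connected regions. Overall, the cross-section has 2 separate islands. The nearest boundary edge runs (2.00, 37.00)→(18.50, 37.00); distance from the point to it = 1.10 mm. The point is not inside any of the regions above, so it lies outside the cross-section (1.10 mm from the nearest boundary).

outside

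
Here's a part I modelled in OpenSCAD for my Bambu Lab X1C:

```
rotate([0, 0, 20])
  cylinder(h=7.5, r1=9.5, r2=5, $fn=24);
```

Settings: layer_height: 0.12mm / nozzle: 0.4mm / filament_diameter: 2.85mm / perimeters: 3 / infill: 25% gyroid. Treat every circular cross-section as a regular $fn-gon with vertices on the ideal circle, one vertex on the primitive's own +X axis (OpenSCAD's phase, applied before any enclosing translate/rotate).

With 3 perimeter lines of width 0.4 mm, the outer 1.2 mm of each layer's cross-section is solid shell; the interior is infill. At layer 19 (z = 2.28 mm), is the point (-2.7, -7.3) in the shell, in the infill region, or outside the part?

shell

At z = 2.28 mm: the cone: at t=0.304 of its height the radius interpolates to r₁+(r₂−r₁)t = 8.132, giving a regular 24-gon of that circumradius; (whole slice rotated 20° about Z — lengths, areas and connectivity unchanged). Overall, the cross-section is a single solid region. Undo the 20° rotation: the query point maps to (-5.034, -5.936) in the un-rotated model frame. The nearest boundary edge runs (-5.75, -5.75)→(-4.07, -7.04); distance from the point to it = 0.29 mm. The point is inside the cross-section, 0.29 mm from the nearest boundary — within the 1.2 mm shell band (3 × 0.4).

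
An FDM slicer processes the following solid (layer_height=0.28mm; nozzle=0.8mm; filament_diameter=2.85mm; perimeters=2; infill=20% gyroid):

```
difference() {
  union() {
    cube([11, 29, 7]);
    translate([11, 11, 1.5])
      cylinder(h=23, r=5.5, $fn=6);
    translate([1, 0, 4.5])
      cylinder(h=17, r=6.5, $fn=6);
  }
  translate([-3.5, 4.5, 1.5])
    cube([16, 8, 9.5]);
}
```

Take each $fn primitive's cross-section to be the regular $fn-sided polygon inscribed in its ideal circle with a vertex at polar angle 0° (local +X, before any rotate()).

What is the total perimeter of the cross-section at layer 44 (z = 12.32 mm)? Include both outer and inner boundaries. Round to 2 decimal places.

72.00 mm

At z = 12.32 mm: the cube is absent (z outside [0, 7]); the cylinder at (11, 11): section is a regular 6-gon, circumradius r=5.5 (perimeter = 2·6·5.500·sin(180°/6) = 33.00 mm); the r=6.5 cylinder at (1, 0) gives a regular 6-gon of circumradius 6.5 (constant along its height) (perimeter = 2·6·6.500·sin(180°/6) = 39.00 mm); Taking the union: the 2 present regions are separate (no shared area or edge), so areas and boundary lengths simply add and each stays a separate island — boundary = 72.00 mm; the cube at (-3.5, 4.5) is absent (z outside [1.5, 11]); Taking the first minus the rest: none of the subtracted shapes is present at this height, so the result so far is unchanged — boundary = 72.00 mm. Overall, the cross-section has 2 separate islands. Total boundary length (outer) = 72.00 mm.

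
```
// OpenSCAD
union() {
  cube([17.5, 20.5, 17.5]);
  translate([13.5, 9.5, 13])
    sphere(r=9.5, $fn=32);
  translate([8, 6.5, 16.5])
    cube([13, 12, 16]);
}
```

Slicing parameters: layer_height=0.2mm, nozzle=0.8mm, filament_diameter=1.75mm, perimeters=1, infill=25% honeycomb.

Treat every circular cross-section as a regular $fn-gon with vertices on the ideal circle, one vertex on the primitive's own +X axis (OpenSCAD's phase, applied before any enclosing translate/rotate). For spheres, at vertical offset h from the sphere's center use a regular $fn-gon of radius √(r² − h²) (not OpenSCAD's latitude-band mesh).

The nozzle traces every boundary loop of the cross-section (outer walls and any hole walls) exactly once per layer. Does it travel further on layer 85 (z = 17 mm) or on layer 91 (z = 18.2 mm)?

Layer 85 (z = 17): the cube is present — its section is the full 17.5×20.5 rectangle (perimeter 76.00 mm); the r=9.5 sphere at (13.5, 9.5) contributes a regular 32-gon of circumradius √(9.5²−4²) = 8.617 (perimeter = 2·32·8.617·sin(180°/32) = 54.05 mm); the 13×12 cube at (8, 6.5) contributes its full rectangle (perimeter 50.00 mm); Taking the union: the regions partially overlap (shared area 328.32 mm²), so the edge portions inside another operand are dropped and the merged outline is re-measured after clipping — boundary = 81.45 mm. So its perimeter = 81.45 mm. Layer 91 (z = 18.2): the cube is not intersected at this z (z outside [0, 17.5]); the r=9.5 sphere at (13.5, 9.5) slices to a regular 32-gon of circumradius 7.950 (√(r²−h²) with h=5.2 from center) (perimeter = 2·32·7.950·sin(180°/32) = 49.87 mm); the 13×12 cube at (8, 6.5) contributes its full rectangle (perimeter 50.00 mm); Merging all regions: the regions partially overlap (shared area 127.34 mm²), so the edge portions inside another operand are dropped and the merged outline is re-measured after clipping — boundary = 56.78 mm. So its perimeter = 56.78 mm. Layer 85 is larger (81.45 vs 56.78 mm).

layer 85 (z = 17 mm)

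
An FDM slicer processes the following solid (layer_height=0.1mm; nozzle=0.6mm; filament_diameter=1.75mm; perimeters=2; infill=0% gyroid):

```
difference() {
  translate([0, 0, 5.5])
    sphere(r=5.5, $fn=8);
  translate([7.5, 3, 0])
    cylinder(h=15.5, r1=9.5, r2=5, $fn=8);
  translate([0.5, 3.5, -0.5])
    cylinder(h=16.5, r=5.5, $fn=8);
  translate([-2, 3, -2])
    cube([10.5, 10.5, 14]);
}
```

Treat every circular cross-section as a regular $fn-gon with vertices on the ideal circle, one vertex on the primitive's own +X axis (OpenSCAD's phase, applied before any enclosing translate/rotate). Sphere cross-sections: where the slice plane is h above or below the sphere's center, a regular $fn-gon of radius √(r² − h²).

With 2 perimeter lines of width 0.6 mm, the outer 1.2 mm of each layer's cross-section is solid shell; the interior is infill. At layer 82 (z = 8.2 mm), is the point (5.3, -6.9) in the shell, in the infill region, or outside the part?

outside

At z = 8.2 mm: the r=5.5 sphere slices to a regular 8-gon of circumradius 4.792 (√(r²−h²) with h=2.7 from center); the cone at (7.5, 3) contributes a regular 8-gon of circumradius 7.119 (interpolated between r1=9.5 and r2=5 at t=0.529); the cylinder at (0.5, 3.5): section is a regular 8-gon, circumradius r=5.5; the cube at (-2, 3) (footprint 10.5×10.5) is included at this height; Taking the first minus the rest: starting from the r=5.5 sphere, the cone at (7.5, 3) partially overlaps it — only the 17.23 mm² overlap (of its 143.36 mm²) is removed, clipping the outline; the r=5.5 cylinder at (0.5, 3.5) partially overlaps it — only the 26.51 mm² overlap (of its 85.56 mm²) is removed, clipping the outline; the 10.5×10.5 cube at (-2, 3) misses the remaining region (no effect) — 1 connected region. Overall, the cross-section is a single solid region. The nearest boundary edge runs (3.39, -3.39)→(-0.00, -4.79); distance from the point to it = 4.00 mm. The point is not inside any of the regions above, so it lies outside the cross-section (4.00 mm from the nearest boundary).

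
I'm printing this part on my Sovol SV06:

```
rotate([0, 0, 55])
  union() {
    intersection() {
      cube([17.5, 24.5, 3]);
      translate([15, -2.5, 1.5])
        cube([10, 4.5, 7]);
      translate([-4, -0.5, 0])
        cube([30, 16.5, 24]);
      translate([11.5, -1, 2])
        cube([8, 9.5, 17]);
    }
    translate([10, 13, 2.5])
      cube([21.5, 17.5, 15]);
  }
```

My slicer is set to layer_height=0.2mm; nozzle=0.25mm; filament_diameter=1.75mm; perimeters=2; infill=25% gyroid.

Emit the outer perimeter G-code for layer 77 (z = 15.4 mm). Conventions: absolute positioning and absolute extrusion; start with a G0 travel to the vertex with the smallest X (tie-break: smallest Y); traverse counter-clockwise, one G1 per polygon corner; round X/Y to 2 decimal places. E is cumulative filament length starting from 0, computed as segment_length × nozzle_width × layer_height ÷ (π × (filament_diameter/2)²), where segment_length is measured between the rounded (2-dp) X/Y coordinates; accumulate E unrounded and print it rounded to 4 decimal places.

At z = 15.4 mm: the cube does not reach this height (z outside [0, 3]); the cube at (15, -2.5) is not intersected at this z (z outside [1.5, 8.5]); the 30×16.5 cube at (-4, -0.5) contributes its full rectangle; the cube at (11.5, -1) (footprint 8×9.5) is included at this height; Taking the intersection: at least one operand is absent at this height, so nothing remains; the 21.5×17.5 cube at (10, 13) contributes its full rectangle; Taking the union: only the 21.5×17.5 cube at (10, 13) is present, so the union is just that shape — 1 connected region; (whole slice rotated 55° about Z — lengths, areas and connectivity unchanged). The outline is a single polygon with 4 vertices. Extrusion per mm of travel: 0.25 × 0.2 / (π × 0.875²) = 0.020788. Accumulating E over each segment gives final E = 1.6215.

G0 X-19.25 Y25.69 Z15.40
G1 X-4.91 Y15.65 E0.3639
G1 X7.42 Y33.26 E0.8108
G1 X-6.92 Y43.30 E1.1747
G1 X-19.25 Y25.69 E1.6215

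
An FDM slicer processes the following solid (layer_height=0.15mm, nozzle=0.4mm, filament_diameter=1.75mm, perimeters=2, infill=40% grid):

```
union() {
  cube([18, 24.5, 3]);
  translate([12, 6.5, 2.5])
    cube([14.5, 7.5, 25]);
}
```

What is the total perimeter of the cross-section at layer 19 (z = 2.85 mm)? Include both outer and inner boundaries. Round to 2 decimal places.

At z = 2.85 mm: the cube (footprint 18×24.5) is included at this height (perimeter 85.00 mm); the 14.5×7.5 cube at (12, 6.5) contributes its full rectangle (perimeter 44.00 mm); Merging all regions: the regions partially overlap (shared area 45.00 mm²), so the edge portions inside another operand are dropped and the merged outline is re-measured after clipping — boundary = 102.00 mm. Overall, the cross-section is a single solid region. Total boundary length (outer) = 102.00 mm.

102.00 mm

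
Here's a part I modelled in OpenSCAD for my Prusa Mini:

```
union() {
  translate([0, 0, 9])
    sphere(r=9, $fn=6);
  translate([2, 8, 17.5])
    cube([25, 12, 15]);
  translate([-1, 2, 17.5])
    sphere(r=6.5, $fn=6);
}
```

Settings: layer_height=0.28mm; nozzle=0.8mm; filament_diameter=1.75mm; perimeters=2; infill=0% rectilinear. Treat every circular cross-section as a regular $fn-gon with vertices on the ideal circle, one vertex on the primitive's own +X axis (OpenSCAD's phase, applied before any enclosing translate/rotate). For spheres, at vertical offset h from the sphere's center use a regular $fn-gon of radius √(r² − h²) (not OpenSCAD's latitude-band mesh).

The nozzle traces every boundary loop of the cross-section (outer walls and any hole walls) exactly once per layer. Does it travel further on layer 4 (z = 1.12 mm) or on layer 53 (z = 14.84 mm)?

Layer 4 (z = 1.12): the sphere: section is a regular 6-gon, circumradius = √(r²−h²) = √(9²−7.88²) = 4.348 (perimeter = 2·6·4.348·sin(180°/6) = 26.09 mm); the cube at (2, 8) is absent (z outside [17.5, 32.5]); the sphere at (-1, 2) is not intersected at this z (|z−center|=16.380 > r=6.5); Taking the union: only the r=9 sphere is present, so the union is just that shape — boundary = 26.09 mm. So its perimeter = 26.09 mm. Layer 53 (z = 14.84): the r=9 sphere slices to a regular 6-gon of circumradius 6.848 (√(r²−h²) with h=5.84 from center) (perimeter = 2·6·6.848·sin(180°/6) = 41.09 mm); the cube at (2, 8) is absent (z outside [17.5, 32.5]); the r=6.5 sphere at (-1, 2) slices to a regular 6-gon of circumradius 5.931 (√(r²−h²) with h=2.66 from center) (perimeter = 2·6·5.931·sin(180°/6) = 35.58 mm); Taking the union: the regions partially overlap (shared area 77.87 mm²), so the edge portions inside another operand are dropped and the merged outline is re-measured after clipping — boundary = 43.72 mm. So its perimeter = 43.72 mm. Layer 53 is larger (43.72 vs 26.09 mm).

layer 53 (z = 14.84 mm)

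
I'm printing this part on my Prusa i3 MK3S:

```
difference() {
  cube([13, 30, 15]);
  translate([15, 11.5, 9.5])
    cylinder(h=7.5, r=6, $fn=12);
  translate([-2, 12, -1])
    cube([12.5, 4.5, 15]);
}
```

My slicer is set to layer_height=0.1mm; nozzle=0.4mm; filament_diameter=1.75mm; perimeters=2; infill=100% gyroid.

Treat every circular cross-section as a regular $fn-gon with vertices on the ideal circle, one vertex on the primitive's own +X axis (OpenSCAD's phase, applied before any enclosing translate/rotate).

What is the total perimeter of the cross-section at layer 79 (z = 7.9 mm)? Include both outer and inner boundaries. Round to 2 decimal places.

At z = 7.9 mm: the 13×30 cube contributes its full rectangle (perimeter 86.00 mm); the cylinder at (15, 11.5) is not intersected at this z (z outside [9.5, 17]); the 12.5×4.5 cube at (-2, 12) contributes its full rectangle (perimeter 34.00 mm); After the difference (first − rest): starting from the 13×30 cube, the 12.5×4.5 cube at (-2, 12) partially overlaps it — only the 47.25 mm² overlap (of its 56.25 mm²) is removed, clipping the outline — boundary = 107.00 mm. Overall, the cross-section is a single solid region. Total boundary length (outer) = 107.00 mm.

107.00 mm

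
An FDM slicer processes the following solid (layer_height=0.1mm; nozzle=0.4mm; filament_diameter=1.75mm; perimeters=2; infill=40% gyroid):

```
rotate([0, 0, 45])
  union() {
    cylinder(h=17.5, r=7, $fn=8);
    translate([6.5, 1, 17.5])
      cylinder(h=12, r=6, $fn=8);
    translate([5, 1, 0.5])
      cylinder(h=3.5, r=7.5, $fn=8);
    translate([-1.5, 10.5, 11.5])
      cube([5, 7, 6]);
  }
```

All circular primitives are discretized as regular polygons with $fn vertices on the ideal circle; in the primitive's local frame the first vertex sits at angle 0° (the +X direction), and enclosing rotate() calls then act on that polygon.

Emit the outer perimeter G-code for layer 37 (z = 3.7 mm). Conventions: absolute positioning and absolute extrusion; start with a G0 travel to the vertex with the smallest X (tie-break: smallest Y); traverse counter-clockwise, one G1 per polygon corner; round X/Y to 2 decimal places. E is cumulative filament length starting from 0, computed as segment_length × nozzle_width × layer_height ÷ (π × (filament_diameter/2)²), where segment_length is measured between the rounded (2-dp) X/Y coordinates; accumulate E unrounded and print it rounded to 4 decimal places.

At z = 3.7 mm: the r=7 cylinder gives a regular 8-gon of circumradius 7 (constant along its height); the cylinder at (6.5, 1) is not intersected at this z (z outside [17.5, 29.5]); the r=7.5 cylinder at (5, 1) gives a regular 8-gon of circumradius 7.5 (constant along its height); the cube at (-1.5, 10.5) is not intersected at this z (z outside [11.5, 17.5]); Combining (union): the regions partially overlap (shared area 80.01 mm²), so overlapping operands fuse into one piece — 1 connected region; (rotated 45° about Z; rotation is an isometry so areas/perimeters/island counts are preserved). The outline is a single polygon with 12 vertices. Extrusion per mm of travel: 0.4 × 0.1 / (π × 0.875²) = 0.016630. Accumulating E over each segment gives final E = 0.9181.

G0 X-7.00 Y0.00 Z3.70
G1 X-4.95 Y-4.95 E0.0891
G1 X0.00 Y-7.00 E0.1782
G1 X4.95 Y-4.95 E0.2673
G1 X6.24 Y-1.85 E0.3231
G1 X8.13 Y-1.06 E0.3572
G1 X10.33 Y4.24 E0.4526
G1 X8.13 Y9.55 E0.5482
G1 X2.83 Y11.74 E0.6436
G1 X-2.47 Y9.55 E0.7390
G1 X-4.26 Y5.24 E0.8166
G1 X-4.95 Y4.95 E0.8290
G1 X-7.00 Y0.00 E0.9181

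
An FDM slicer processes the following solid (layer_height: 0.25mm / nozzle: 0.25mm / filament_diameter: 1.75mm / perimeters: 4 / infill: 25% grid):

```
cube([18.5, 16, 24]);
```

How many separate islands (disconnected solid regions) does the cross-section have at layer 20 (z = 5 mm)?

1

At z = 5 mm: the 18.5×16 cube contributes its full rectangle. Overall, the cross-section is a single solid region. Island count = 1.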